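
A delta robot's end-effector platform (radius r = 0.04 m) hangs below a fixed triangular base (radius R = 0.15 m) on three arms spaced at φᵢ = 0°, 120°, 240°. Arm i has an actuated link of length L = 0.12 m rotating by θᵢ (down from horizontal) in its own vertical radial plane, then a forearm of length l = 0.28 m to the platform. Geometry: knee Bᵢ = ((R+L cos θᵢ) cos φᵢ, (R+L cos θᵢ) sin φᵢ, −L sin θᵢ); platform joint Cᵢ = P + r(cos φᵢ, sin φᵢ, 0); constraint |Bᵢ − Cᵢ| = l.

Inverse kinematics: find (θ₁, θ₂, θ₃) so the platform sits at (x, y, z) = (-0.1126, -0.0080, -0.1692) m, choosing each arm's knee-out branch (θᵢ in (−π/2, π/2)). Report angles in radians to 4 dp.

rotate P by −φ1: (-0.1126, -0.0080, -0.1692)
  A=0.2226, B=-0.1692, C=(l²−L²−A²−y'²−z²)/(2L)=-0.0593
  γ=atan2(-0.1692,0.2226)=-0.6499;  ψ=arccos(-0.2123)=1.7847;  θ1=γ+ψ≈1.1347
arm 2 (φ=120.0°): x'=0.0494, y'=0.1015
  e−x'=0.0606;  (l²−L²−(e−x')²−y'²−z²)/2L = 0.0891
  √(A²+B²)=0.1797;  θ2 = -1.2267+1.0519 ≈ -0.1748
rotate P by −φ3: (0.0632, -0.0935, -0.1692)
  A cos θ + B sin θ = C:  0.0468·cos θ + -0.1692·sin θ = 0.1018
  θ3 = atan2(B,A) + arccos(C/0.1755) = -0.3491

θ₁ = 1.1347, θ₂ = -0.1748, θ₃ = -0.3491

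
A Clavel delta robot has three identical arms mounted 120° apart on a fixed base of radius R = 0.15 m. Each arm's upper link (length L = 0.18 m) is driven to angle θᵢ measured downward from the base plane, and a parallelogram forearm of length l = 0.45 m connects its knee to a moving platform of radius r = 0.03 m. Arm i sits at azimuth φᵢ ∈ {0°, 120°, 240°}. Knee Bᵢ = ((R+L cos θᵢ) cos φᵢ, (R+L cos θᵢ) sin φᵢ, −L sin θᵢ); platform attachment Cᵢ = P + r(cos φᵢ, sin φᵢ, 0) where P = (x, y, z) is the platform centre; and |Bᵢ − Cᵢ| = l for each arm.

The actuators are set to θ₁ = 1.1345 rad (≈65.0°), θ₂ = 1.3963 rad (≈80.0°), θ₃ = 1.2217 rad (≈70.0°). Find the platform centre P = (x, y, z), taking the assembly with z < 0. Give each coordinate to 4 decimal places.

(0.0352, -0.0309, -0.5823)

arm 1 at φ=0.0°: (R−r)+L cos θ1 = 0.1961;  S1 = (0.1961, 0.0000, -0.1631)
φ2=120.0°: virtual centre (-0.0756, 0.1310, -0.1773), radius l
φ3=240.0°: virtual centre (-0.0908, -0.1572, -0.1691), radius l
eliminate P² terms by subtracting sphere 1 from 2 and 3
plane₁₂: -0.5434x+0.2620y+-0.0283z = -0.0108
det = 0.3212;  x = 0.0134+-0.0375z,  y = -0.0133+0.0302z
into |P−S₁|² = l²: 1.0023z² + 0.3392z + -0.1423 = 0;  Δ = 0.6857;  z = -0.5823 or 0.2439 → z<0 root = -0.5823
x = 0.0352, y = -0.0309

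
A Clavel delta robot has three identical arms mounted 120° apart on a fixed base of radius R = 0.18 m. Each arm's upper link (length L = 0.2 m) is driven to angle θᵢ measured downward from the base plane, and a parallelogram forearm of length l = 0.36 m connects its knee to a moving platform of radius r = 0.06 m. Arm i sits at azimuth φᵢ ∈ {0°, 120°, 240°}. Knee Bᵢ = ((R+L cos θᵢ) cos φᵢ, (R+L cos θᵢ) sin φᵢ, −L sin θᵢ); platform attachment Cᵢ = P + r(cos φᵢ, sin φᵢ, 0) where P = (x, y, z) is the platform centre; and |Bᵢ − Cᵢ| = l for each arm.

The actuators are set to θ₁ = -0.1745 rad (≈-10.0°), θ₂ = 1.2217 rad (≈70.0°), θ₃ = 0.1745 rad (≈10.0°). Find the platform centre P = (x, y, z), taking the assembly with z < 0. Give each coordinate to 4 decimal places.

S1 = (0.3170·cos0.0°, 0.3170·sin0.0°, 0.0347) = (0.3170, 0.0000, 0.0347)
S2 = (0.1884·cos120.0°, 0.1884·sin120.0°, -0.1879) = (-0.0942, 0.1632, -0.1879)
S3 = (0.3170·cos240.0°, 0.3170·sin240.0°, -0.0347) = (-0.1585, -0.2745, -0.0347)
|S₂|²−|S₁|² = -0.0309;  |S₃|²−|S₁|² = 0.0000
linear system: -0.8223x+0.3263y = -0.0309−-0.4453z; -0.9509x+-0.5490y = 0.0000−-0.1389z
Cramer: x(z) = 0.0222-0.3804z;  y(z) = -0.0385+0.4059z
into |P−S₁|² = l²: 1.3095z² + 0.1235z + -0.0400 = 0;  Δ = 0.2250;  z = -0.2283 or 0.1340 → z<0 root = -0.2283
x = 0.1091, y = -0.1312

(0.1091, -0.1312, -0.2283)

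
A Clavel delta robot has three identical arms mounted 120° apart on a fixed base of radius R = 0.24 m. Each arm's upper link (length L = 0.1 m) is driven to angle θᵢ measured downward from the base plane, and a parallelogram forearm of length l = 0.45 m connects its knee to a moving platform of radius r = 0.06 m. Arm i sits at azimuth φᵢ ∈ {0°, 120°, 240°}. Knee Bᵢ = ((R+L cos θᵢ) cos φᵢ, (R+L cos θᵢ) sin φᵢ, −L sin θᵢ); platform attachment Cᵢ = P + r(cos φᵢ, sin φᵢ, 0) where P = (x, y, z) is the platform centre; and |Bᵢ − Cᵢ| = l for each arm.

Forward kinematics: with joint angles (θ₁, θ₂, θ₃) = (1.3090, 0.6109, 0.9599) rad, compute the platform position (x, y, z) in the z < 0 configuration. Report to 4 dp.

arm 1 at φ=0.0°: (R−r)+L cos θ1 = 0.2059;  S1 = (0.2059, 0.0000, -0.0966)
φ2=120.0°: virtual centre (-0.1310, 0.2268, -0.0574), radius l
S3 = (0.2374·cos240.0°, 0.2374·sin240.0°, -0.0819) = (-0.1187, -0.2056, -0.0819)
|S₂|²−|S₁|² = 0.0202;  |S₃|²−|S₁|² = 0.0113
[-0.6737 0.4536 0.0785]·P = 0.0202;  [-0.6491 -0.4111 0.0294]·P = 0.0113
det = 0.5714;  x = -0.0235+0.0798z,  y = 0.0096+-0.0545z
quadratic in z: (1.0093)z²+(0.1556)z+(-0.1405)=0, √Δ=0.7689 → z ∈ {-0.4580, 0.3039}; z = -0.4580 (taking z<0)
x = -0.0600, y = 0.0345

(-0.0600, 0.0345, -0.4580)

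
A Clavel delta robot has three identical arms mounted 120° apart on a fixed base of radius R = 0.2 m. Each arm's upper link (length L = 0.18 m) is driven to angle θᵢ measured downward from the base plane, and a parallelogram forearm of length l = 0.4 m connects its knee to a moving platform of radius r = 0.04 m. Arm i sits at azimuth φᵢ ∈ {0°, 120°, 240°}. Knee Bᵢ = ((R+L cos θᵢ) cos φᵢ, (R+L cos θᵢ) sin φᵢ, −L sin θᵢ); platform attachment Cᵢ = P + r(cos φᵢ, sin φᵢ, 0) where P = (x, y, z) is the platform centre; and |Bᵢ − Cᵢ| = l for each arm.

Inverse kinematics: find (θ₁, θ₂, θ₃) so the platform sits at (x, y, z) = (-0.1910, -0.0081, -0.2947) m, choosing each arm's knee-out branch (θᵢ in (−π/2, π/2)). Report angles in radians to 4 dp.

rotate P by −φ1: (-0.1910, -0.0081, -0.2947)
  A=0.3510, B=-0.2947, C=(l²−L²−A²−y'²−z²)/(2L)=-0.2292
  √(A²+B²)=0.4583;  θ1 = -0.6984+2.0945 ≈ 1.3961
rotate P by −φ2: (0.0885, 0.1695, -0.2947)
  A=0.0715, B=-0.2947, C=(l²−L²−A²−y'²−z²)/(2L)=0.0192
  √(A²+B²)=0.3033;  θ2 = -1.3327+1.5074 ≈ 0.1746
φ3=240.0° → target in arm frame (0.1025, -0.1614)
  A cos θ + B sin θ = C:  0.0575·cos θ + -0.2947·sin θ = 0.0317
  √(A²+B²)=0.3003;  θ3 = -1.3782+1.4650 ≈ 0.0869

θ₁ = 1.3961, θ₂ = 0.1746, θ₃ = 0.0869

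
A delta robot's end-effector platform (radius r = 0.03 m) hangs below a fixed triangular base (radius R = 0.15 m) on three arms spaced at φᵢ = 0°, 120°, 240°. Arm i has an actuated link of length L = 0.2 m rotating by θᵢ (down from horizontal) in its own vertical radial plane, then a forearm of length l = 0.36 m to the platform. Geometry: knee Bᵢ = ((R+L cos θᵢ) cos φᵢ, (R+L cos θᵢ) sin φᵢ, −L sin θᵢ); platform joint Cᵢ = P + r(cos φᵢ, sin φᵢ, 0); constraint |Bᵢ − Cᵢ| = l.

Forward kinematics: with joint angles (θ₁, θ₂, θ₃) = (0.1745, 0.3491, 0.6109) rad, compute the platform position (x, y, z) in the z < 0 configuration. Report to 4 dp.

(0.0379, 0.0301, -0.2602)

arm 1 at φ=0.0°: (R−r)+L cos θ1 = 0.3170;  S1 = (0.3170, 0.0000, -0.0347)
S2 = (0.3079·cos120.0°, 0.3079·sin120.0°, -0.0684) = (-0.1540, 0.2667, -0.0684)
φ3=240.0°: virtual centre (-0.1419, -0.2458, -0.1147), radius l
|S₂|²−|S₁|² = -0.0022;  |S₃|²−|S₁|² = -0.0080
[-0.9419 0.5334 -0.0674]·P = -0.0022;  [-0.9178 -0.4916 -0.1600]·P = -0.0080
Cramer: x(z) = 0.0056-0.1244z;  y(z) = 0.0058-0.0933z
into |P−S₁|² = l²: 1.0242z² + 0.1458z + -0.0314 = 0;  Δ = 0.1499;  z = -0.2602 or 0.1178 → z<0 root = -0.2602
x = 0.0379, y = 0.0301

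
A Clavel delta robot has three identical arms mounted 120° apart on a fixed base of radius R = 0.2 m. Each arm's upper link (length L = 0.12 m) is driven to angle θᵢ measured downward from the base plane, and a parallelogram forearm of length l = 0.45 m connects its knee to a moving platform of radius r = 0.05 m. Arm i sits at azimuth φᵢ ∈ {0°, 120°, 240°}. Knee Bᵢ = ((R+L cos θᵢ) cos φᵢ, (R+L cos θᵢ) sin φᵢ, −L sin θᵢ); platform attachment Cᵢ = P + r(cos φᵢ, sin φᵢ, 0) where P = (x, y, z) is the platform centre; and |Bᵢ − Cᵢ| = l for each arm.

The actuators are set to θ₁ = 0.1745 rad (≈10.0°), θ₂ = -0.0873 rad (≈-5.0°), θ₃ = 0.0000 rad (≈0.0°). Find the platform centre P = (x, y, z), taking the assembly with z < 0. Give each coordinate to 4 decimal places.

arm 1 at φ=0.0°: (R−r)+L cos θ1 = 0.2682;  S1 = (0.2682, 0.0000, -0.0208)
φ2=120.0°: virtual centre (-0.1348, 0.2334, 0.0105), radius l
S3 = (0.2700·cos240.0°, 0.2700·sin240.0°, 0.0000) = (-0.1350, -0.2338, 0.0000)
|S₂|²−|S₁|² = 0.0004;  |S₃|²−|S₁|² = 0.0005
[-0.8059 0.4669 0.0626]·P = 0.0004;  [-0.8064 -0.4677 0.0417]·P = 0.0005
Cramer: x(z) = -0.0006+0.0647z;  y(z) = -0.0001-0.0224z
quadratic in z: (1.0047)z²+(0.0069)z+(-0.1298)=0, √Δ=0.7224 → z ∈ {-0.3629, 0.3561}; z = -0.3629 (taking z<0)
x = -0.0241, y = 0.0080

(-0.0241, 0.0080, -0.3629)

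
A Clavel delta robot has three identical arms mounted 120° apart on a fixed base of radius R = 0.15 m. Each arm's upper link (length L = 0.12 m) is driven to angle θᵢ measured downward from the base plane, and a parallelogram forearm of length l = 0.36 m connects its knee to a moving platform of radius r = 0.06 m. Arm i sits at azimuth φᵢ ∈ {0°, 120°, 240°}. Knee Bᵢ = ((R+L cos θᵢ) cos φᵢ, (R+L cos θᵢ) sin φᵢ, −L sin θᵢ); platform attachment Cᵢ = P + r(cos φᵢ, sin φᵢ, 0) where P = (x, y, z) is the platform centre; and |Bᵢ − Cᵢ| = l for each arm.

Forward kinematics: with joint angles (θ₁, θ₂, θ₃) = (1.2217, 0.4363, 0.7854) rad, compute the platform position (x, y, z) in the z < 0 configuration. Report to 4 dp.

(-0.0979, 0.0439, -0.3871)

φ1=0.0°: virtual centre (0.1310, 0.0000, -0.1128), radius l
centre 2 = (0.1988·cos120.0°, 0.1988·sin120.0°, -0.0507) = (-0.0994, 0.1721, -0.0507)
φ3=240.0°: virtual centre (-0.0874, -0.1514, -0.0849), radius l
eliminate P² terms by subtracting sphere 1 from 2 and 3
linear system: -0.4609x+0.3443y = 0.0122−0.1241z; -0.4369x+-0.3029y = 0.0079−0.0558z
det = 0.2900;  x = -0.0221+0.1959z,  y = 0.0058+-0.0983z
quadratic in z: (1.0480)z²+(0.1644)z+(-0.0934)=0, √Δ=0.6470 → z ∈ {-0.3871, 0.2302}; z = -0.3871 (taking z<0)
x = -0.0979, y = 0.0439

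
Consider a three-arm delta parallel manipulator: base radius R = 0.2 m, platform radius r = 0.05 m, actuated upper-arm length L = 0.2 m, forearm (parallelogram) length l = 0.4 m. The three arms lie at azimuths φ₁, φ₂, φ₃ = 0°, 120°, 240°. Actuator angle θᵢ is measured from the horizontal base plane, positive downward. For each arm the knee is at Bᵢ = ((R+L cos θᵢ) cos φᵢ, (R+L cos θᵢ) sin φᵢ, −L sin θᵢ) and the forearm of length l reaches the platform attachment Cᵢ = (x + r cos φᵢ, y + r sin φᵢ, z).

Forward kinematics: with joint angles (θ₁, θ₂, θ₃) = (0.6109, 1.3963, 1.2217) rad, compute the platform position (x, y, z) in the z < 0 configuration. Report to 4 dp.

(0.1295, -0.0328, -0.4682)

φ1=0.0°: virtual centre (0.3138, 0.0000, -0.1147), radius l
arm 2 at φ=120.0°: e+L cos θ2 = 0.1847;  S2 = (-0.0924, 0.1600, -0.1970)
arm 3 at φ=240.0°: e+L cos θ3 = 0.2184;  S3 = (-0.1092, -0.1891, -0.1879)
eliminate P² terms by subtracting sphere 1 from 2 and 3
plane₁₂: -0.8124x+0.3199y+-0.1645z = -0.0387
det = 0.5780;  x = 0.0412+-0.1887z,  y = -0.0165+0.0350z
into |P−S₁|² = l²: 1.0368z² + 0.3312z + -0.0722 = 0;  Δ = 0.4093;  z = -0.4682 or 0.1488 → z<0 root = -0.4682
x = 0.1295, y = -0.0328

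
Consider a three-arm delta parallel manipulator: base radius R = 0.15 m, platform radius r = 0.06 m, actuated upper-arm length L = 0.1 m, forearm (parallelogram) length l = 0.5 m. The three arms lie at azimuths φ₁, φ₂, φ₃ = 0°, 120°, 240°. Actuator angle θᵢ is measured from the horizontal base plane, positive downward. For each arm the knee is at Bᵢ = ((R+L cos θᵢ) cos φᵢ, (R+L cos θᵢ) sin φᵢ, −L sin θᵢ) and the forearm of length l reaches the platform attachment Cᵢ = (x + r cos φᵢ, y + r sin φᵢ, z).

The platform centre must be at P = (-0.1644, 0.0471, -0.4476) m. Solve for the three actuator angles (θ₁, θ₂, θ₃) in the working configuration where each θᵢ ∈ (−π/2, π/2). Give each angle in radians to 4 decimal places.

rotate P by −φ1: (-0.1644, 0.0471, -0.4476)
  A=0.2544, B=-0.4476, C=(l²−L²−A²−y'²−z²)/(2L)=-0.1364
  γ=atan2(-0.4476,0.2544)=-1.0540;  ψ=arccos(-0.2650)=1.8390;  θ1=γ+ψ≈0.7850
φ2=120.0° → target in arm frame (0.1230, 0.1188)
  A cos θ + B sin θ = C:  -0.0330·cos θ + -0.4476·sin θ = 0.1222
  γ=atan2(-0.4476,-0.0330)=-1.6444;  ψ=arccos(0.2723)=1.2950;  θ2=γ+ψ≈-0.3494
rotate P by −φ3: (0.0414, -0.1659, -0.4476)
  A=0.0486, B=-0.4476, C=(l²−L²−A²−y'²−z²)/(2L)=0.0488
  √(A²+B²)=0.4502;  θ3 = -1.4627+1.4622 ≈ -0.0005

θ₁ = 0.7850, θ₂ = -0.3494, θ₃ = -0.0005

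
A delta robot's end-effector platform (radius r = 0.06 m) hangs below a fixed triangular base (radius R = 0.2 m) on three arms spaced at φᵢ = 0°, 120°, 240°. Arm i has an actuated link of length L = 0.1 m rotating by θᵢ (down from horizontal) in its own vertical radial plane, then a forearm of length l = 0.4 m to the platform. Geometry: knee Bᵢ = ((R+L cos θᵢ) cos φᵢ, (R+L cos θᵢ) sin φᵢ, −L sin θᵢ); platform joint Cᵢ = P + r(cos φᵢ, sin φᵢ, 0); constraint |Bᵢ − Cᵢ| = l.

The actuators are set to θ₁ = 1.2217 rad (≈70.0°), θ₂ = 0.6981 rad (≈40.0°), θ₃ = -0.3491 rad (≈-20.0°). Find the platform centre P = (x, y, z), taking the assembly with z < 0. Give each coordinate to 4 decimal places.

(-0.1189, -0.0920, -0.3502)

S1 = (0.1742·cos0.0°, 0.1742·sin0.0°, -0.0940) = (0.1742, 0.0000, -0.0940)
S2 = (0.2166·cos120.0°, 0.2166·sin120.0°, -0.0643) = (-0.1083, 0.1876, -0.0643)
arm 3 at φ=240.0°: e+L cos θ3 = 0.2340;  S3 = (-0.1170, -0.2026, 0.0342)
subtract pairs → two planes through P
[-0.5650 0.3752 0.0594]·P = 0.0119;  [-0.5824 -0.4052 0.2563]·P = 0.0167
det = 0.4475;  x = -0.0248+0.2687z,  y = -0.0057+0.2464z
quadratic in z: (1.1329)z²+(0.0782)z+(-0.1115)=0, √Δ=0.7153 → z ∈ {-0.3502, 0.2812}; z = -0.3502 (taking z<0)
x = -0.1189, y = -0.0920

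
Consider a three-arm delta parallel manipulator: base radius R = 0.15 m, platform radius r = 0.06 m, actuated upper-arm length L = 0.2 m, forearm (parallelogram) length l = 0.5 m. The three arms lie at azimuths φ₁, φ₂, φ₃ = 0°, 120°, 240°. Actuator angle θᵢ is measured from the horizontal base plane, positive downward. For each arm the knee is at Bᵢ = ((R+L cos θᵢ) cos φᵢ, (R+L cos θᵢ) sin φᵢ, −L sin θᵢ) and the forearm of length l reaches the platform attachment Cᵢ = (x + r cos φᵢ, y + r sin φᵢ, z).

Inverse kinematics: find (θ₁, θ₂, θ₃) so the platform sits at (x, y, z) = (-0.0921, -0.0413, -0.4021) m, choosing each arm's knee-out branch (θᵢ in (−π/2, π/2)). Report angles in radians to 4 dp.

φ1=0.0° → target in arm frame (-0.0921, -0.0413)
  A=0.1821, B=-0.4021, C=(l²−L²−A²−y'²−z²)/(2L)=0.0336
  θ1 = atan2(B,A) + arccos(C/0.4414) = 0.3490
rotate P by −φ2: (0.0103, 0.1004, -0.4021)
  A cos θ + B sin θ = C:  0.0797·cos θ + -0.4021·sin θ = 0.0797
  θ2 = atan2(B,A) + arccos(C/0.4099) = 0.0001
φ3=240.0° → target in arm frame (0.0818, -0.0591)
  e−x'=0.0082;  (l²−L²−(e−x')²−y'²−z²)/2L = 0.1119
  θ3 = atan2(B,A) + arccos(C/0.4022) = -0.2616

θ₁ = 0.3490, θ₂ = 0.0001, θ₃ = -0.2616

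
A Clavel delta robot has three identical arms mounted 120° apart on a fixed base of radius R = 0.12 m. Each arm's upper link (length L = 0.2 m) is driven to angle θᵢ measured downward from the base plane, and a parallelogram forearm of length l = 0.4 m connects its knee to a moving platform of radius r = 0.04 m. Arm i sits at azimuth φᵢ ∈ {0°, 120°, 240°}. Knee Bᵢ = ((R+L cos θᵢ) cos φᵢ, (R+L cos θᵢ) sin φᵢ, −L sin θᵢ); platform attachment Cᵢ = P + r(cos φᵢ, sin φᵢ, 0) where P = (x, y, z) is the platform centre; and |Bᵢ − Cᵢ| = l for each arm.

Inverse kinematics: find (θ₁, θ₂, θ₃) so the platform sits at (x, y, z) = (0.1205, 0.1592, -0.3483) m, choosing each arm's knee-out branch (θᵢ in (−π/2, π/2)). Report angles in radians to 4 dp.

θ₁ = 0.0874, θ₂ = 0.2619, θ₃ = 1.1346

arm 1 (φ=0.0°): x'=0.1205, y'=0.1592
  e−x'=-0.0405;  (l²−L²−(e−x')²−y'²−z²)/2L = -0.0707
  √(A²+B²)=0.3506;  θ1 = -1.6866+1.7739 ≈ 0.0874
φ2=120.0° → target in arm frame (0.0776, -0.1840)
  A=0.0024, B=-0.3483, C=(l²−L²−A²−y'²−z²)/(2L)=-0.0879
  √(A²+B²)=0.3483;  θ2 = -1.5640+1.8259 ≈ 0.2619
arm 3 (φ=240.0°): x'=-0.1981, y'=0.0248
  A=0.2781, B=-0.3483, C=(l²−L²−A²−y'²−z²)/(2L)=-0.1982
  √(A²+B²)=0.4457;  θ3 = -0.8970+2.0316 ≈ 1.1346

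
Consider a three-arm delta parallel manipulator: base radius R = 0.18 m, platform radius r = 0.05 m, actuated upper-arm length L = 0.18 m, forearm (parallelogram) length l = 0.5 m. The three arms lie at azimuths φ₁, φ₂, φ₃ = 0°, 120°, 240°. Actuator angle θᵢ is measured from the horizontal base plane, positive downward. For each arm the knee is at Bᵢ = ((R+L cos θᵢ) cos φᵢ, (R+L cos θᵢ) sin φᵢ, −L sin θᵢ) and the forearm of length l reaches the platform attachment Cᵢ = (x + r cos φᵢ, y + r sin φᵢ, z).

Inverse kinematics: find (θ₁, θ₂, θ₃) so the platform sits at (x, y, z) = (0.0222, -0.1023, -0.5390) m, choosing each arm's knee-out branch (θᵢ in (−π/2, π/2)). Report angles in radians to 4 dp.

θ₁ = 0.6982, θ₂ = 1.0472, θ₃ = 0.5235

arm 1 (φ=0.0°): x'=0.0222, y'=-0.1023
  e−x'=0.1078;  (l²−L²−(e−x')²−y'²−z²)/2L = -0.2639
  γ=atan2(-0.5390,0.1078)=-1.3734;  ψ=arccos(-0.4801)=2.0716;  θ1=γ+ψ≈0.6982
φ2=120.0° → target in arm frame (-0.0997, 0.0319)
  A cos θ + B sin θ = C:  0.2297·cos θ + -0.5390·sin θ = -0.3519
  √(A²+B²)=0.5859;  θ2 = -1.1680+2.2152 ≈ 1.0472
arm 3 (φ=240.0°): x'=0.0775, y'=0.0704
  A cos θ + B sin θ = C:  0.0525·cos θ + -0.5390·sin θ = -0.2240
  γ=atan2(-0.5390,0.0525)=-1.4737;  ψ=arccos(-0.4136)=1.9972;  θ3=γ+ψ≈0.5235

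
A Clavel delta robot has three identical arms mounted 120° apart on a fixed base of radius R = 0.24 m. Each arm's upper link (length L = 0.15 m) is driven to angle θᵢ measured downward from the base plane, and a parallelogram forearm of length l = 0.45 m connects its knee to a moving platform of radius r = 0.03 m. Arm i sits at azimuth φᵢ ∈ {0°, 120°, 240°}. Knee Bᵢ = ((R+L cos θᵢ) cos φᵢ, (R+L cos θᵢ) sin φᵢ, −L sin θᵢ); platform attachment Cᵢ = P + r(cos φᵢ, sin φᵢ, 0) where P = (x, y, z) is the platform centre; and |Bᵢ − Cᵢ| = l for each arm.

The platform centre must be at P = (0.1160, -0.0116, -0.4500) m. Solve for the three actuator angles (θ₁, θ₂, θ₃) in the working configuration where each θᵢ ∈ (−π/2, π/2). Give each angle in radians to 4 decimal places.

rotate P by −φ1: (0.1160, -0.0116, -0.4500)
  e−x'=0.0940;  (l²−L²−(e−x')²−y'²−z²)/2L = -0.1049
  θ1 = atan2(B,A) + arccos(C/0.4597) = 0.4361
rotate P by −φ2: (-0.0680, -0.0947, -0.4500)
  e−x'=0.2780;  (l²−L²−(e−x')²−y'²−z²)/2L = -0.3626
  γ=atan2(-0.4500,0.2780)=-1.0173;  ψ=arccos(-0.6854)=2.3260;  θ2=γ+ψ≈1.3086
φ3=240.0° → target in arm frame (-0.0480, 0.1063)
  A=0.2580, B=-0.4500, C=(l²−L²−A²−y'²−z²)/(2L)=-0.3344
  √(A²+B²)=0.5187;  θ3 = -1.0503+2.2715 ≈ 1.2212

θ₁ = 0.4361, θ₂ = 1.3086, θ₃ = 1.2212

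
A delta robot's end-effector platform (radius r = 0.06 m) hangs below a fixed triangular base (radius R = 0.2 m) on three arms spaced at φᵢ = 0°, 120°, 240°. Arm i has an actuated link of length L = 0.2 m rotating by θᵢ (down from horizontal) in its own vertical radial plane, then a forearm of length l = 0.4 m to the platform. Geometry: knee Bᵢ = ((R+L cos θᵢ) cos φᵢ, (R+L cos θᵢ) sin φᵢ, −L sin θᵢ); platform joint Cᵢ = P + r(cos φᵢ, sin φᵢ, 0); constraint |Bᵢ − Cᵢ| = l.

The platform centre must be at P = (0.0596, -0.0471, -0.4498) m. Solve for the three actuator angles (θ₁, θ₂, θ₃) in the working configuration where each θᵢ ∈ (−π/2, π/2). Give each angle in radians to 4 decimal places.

φ1=0.0° → target in arm frame (0.0596, -0.0471)
  e−x'=0.0804;  (l²−L²−(e−x')²−y'²−z²)/2L = -0.2275
  θ1 = atan2(B,A) + arccos(C/0.4569) = 0.6981
φ2=120.0° → target in arm frame (-0.0706, -0.0281)
  e−x'=0.2106;  (l²−L²−(e−x')²−y'²−z²)/2L = -0.3186
  √(A²+B²)=0.4967;  θ2 = -1.1329+2.2673 ≈ 1.1344
arm 3 (φ=240.0°): x'=0.0110, y'=0.0752
  A cos θ + B sin θ = C:  0.1290·cos θ + -0.4498·sin θ = -0.2615
  γ=atan2(-0.4498,0.1290)=-1.2915;  ψ=arccos(-0.5589)=2.1639;  θ3=γ+ψ≈0.8724

θ₁ = 0.6981, θ₂ = 1.1344, θ₃ = 0.8724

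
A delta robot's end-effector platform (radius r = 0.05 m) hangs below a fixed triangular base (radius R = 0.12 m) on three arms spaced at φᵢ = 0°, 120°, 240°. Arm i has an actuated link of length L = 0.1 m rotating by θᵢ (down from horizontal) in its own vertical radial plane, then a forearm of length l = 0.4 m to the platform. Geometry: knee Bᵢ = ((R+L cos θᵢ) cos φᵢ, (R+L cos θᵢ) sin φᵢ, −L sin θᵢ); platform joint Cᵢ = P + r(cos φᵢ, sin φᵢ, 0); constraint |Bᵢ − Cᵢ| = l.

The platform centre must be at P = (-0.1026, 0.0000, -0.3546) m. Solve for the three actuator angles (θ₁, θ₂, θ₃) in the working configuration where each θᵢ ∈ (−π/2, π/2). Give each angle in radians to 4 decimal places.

φ1=0.0° → target in arm frame (-0.1026, 0.0000)
  A=0.1726, B=-0.3546, C=(l²−L²−A²−y'²−z²)/(2L)=-0.0277
  θ1 = atan2(B,A) + arccos(C/0.3944) = 0.5232
arm 2 (φ=120.0°): x'=0.0513, y'=0.0889
  A=0.0187, B=-0.3546, C=(l²−L²−A²−y'²−z²)/(2L)=0.0801
  θ2 = atan2(B,A) + arccos(C/0.3551) = -0.1748
φ3=240.0° → target in arm frame (0.0513, -0.0889)
  A=0.0187, B=-0.3546, C=(l²−L²−A²−y'²−z²)/(2L)=0.0801
  θ3 = atan2(B,A) + arccos(C/0.3551) = -0.1748

θ₁ = 0.5232, θ₂ = -0.1748, θ₃ = -0.1748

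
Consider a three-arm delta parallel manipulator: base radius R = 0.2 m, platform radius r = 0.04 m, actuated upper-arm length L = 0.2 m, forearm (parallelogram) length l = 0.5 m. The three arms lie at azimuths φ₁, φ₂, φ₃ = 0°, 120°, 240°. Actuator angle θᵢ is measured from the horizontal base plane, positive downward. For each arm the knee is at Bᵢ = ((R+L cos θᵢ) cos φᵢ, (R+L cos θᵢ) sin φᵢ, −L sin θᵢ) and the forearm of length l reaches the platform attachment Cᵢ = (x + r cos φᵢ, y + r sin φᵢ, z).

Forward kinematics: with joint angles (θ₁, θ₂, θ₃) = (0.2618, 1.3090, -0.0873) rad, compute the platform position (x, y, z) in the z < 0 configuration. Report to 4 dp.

φ1=0.0°: virtual centre (0.3532, 0.0000, -0.0518), radius l
arm 2 at φ=120.0°: (R−r)+L cos θ2 = 0.2118;  centre 2 = (-0.1059, 0.1834, -0.1932)
arm 3 at φ=240.0°: (R−r)+L cos θ3 = 0.3592;  centre 3 = (-0.1796, -0.3111, 0.0174)
subtract pairs → two planes through P
plane₁₂: -0.9181x+0.3668y+-0.2828z = -0.0453
det = 0.9621;  x = 0.0285+-0.1302z,  y = -0.0520+0.4453z
quadratic in z: (1.2153)z²+(0.1418)z+(-0.1392)=0, √Δ=0.8348 → z ∈ {-0.4018, 0.2851}; z = -0.4018 (taking z<0)
x = 0.0808, y = -0.2309

(0.0808, -0.2309, -0.4018)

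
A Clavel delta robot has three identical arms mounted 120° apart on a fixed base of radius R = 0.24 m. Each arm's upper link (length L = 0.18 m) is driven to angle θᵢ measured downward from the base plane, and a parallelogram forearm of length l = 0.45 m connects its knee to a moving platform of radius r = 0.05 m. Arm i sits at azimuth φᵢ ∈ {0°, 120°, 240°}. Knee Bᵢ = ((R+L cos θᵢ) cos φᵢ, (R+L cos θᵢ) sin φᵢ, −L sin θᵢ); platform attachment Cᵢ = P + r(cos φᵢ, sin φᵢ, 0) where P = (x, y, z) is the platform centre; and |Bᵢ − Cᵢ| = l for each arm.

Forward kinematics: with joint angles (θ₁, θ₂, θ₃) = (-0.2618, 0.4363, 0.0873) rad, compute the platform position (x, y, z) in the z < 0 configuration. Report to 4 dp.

(0.0475, -0.0318, -0.2718)

arm 1 at φ=0.0°: ρ1 = 0.3639;  O1 = (0.3639, 0.0000, 0.0466)
arm 2 at φ=120.0°: ρ2 = 0.3531;  O2 = (-0.1766, 0.3058, -0.0761)
arm 3 at φ=240.0°: ρ3 = 0.3693;  O3 = (-0.1847, -0.3198, -0.0157)
|O₂|²−|O₁|² = -0.0041;  |O₃|²−|O₁|² = 0.0021
[-1.0809 0.6117 -0.2453]·P = -0.0041;  [-1.0970 -0.6397 -0.1246]·P = 0.0021
det = 1.3624;  x = 0.0010+-0.1711z,  y = -0.0049+0.0987z
sphere 1 gives Az²+Bz+C=0 with A=1.0390, B=0.0300, C=-0.0686;  B²−4AC=0.2861;  roots -0.2718, 0.2429;  negative root z = -0.2718
x = 0.0475, y = -0.0318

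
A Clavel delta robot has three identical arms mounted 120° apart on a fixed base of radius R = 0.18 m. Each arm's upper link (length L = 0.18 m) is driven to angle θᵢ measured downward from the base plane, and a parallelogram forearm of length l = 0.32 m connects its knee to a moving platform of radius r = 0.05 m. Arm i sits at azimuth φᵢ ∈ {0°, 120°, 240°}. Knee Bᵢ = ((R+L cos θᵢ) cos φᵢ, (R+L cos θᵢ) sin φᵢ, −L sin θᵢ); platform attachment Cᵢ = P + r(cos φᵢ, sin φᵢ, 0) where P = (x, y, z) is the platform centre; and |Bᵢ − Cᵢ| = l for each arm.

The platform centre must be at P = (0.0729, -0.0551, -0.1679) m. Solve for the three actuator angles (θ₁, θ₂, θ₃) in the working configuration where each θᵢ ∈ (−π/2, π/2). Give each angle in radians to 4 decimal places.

φ1=0.0° → target in arm frame (0.0729, -0.0551)
  e−x'=0.0571;  (l²−L²−(e−x')²−y'²−z²)/2L = 0.0986
  √(A²+B²)=0.1773;  θ1 = -1.2430+0.9809 ≈ -0.2621
φ2=120.0° → target in arm frame (-0.0842, -0.0356)
  A cos θ + B sin θ = C:  0.2142·cos θ + -0.1679·sin θ = -0.0148
  γ=atan2(-0.1679,0.2142)=-0.6649;  ψ=arccos(-0.0543)=1.6252;  θ2=γ+ψ≈0.9603
arm 3 (φ=240.0°): x'=0.0113, y'=0.0907
  A cos θ + B sin θ = C:  0.1187·cos θ + -0.1679·sin θ = 0.0541
  θ3 = atan2(B,A) + arccos(C/0.2056) = 0.3491

θ₁ = -0.2621, θ₂ = 0.9603, θ₃ = 0.3491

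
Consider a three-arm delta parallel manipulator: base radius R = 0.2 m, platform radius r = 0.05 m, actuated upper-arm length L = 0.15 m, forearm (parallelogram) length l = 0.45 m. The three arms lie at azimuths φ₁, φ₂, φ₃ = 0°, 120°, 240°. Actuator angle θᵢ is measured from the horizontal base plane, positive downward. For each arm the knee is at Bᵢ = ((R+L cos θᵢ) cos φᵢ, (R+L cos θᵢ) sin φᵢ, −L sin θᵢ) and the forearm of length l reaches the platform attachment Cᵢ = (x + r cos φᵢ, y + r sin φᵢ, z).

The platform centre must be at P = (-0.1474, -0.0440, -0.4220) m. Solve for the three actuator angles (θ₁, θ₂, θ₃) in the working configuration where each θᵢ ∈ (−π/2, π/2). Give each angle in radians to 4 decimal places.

arm 1 (φ=0.0°): x'=-0.1474, y'=-0.0440
  A cos θ + B sin θ = C:  0.2974·cos θ + -0.4220·sin θ = -0.2949
  √(A²+B²)=0.5163;  θ1 = -0.9569+2.1788 ≈ 1.2219
arm 2 (φ=120.0°): x'=0.0356, y'=0.1497
  A cos θ + B sin θ = C:  0.1144·cos θ + -0.4220·sin θ = -0.1119
  γ=atan2(-0.4220,0.1144)=-1.3061;  ψ=arccos(-0.2559)=1.8296;  θ2=γ+ψ≈0.5235
arm 3 (φ=240.0°): x'=0.1118, y'=-0.1057
  A=0.0382, B=-0.4220, C=(l²−L²−A²−y'²−z²)/(2L)=-0.0357
  γ=atan2(-0.4220,0.0382)=-1.4805;  ψ=arccos(-0.0842)=1.6551;  θ3=γ+ψ≈0.1746

θ₁ = 1.2219, θ₂ = 0.5235, θ₃ = 0.1746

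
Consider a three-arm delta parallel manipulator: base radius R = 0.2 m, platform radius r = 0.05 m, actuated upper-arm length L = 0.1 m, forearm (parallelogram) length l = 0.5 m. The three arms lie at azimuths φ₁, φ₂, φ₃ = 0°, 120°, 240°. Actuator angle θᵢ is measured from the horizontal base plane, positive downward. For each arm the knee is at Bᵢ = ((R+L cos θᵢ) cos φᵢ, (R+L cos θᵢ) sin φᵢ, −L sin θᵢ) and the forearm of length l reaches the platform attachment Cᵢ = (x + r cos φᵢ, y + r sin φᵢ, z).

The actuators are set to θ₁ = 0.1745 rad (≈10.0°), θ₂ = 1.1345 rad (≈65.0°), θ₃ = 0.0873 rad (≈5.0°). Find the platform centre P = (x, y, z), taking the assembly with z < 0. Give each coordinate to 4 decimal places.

(0.0620, -0.1264, -0.4637)

centre 1 = (0.2485·cos0.0°, 0.2485·sin0.0°, -0.0174) = (0.2485, 0.0000, -0.0174)
centre 2 = (0.1923·cos120.0°, 0.1923·sin120.0°, -0.0906) = (-0.0961, 0.1665, -0.0906)
centre 3 = (0.2496·cos240.0°, 0.2496·sin240.0°, -0.0087) = (-0.1248, -0.2162, -0.0087)
|centre ₂|²−|centre ₁|² = -0.0169;  |centre ₃|²−|centre ₁|² = 0.0003
linear system: -0.6892x+0.3330y = -0.0169−-0.1465z; -0.7466x+-0.4324y = 0.0003−0.0173z
Cramer: x(z) = 0.0131-0.1054z;  y(z) = -0.0235+0.2220z
sphere 1 gives Az²+Bz+C=0 with A=1.0604, B=0.0739, C=-0.1938;  B²−4AC=0.8273;  roots -0.4637, 0.3940;  negative root z = -0.4637
x = 0.0620, y = -0.1264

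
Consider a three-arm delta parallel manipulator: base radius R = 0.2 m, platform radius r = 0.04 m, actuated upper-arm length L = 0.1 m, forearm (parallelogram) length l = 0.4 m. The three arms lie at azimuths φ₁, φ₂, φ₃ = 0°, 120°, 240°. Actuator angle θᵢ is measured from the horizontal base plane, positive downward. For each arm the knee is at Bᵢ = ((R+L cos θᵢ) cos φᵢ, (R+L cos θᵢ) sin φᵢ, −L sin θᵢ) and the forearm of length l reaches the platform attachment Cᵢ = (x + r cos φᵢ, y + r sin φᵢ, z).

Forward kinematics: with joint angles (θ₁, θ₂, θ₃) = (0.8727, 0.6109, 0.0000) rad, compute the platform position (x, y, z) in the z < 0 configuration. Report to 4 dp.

(-0.0595, -0.0521, -0.3537)

arm 1 at φ=0.0°: e+L cos θ1 = 0.2243;  centre 1 = (0.2243, 0.0000, -0.0766)
arm 2 at φ=120.0°: e+L cos θ2 = 0.2419;  centre 2 = (-0.1210, 0.2095, -0.0574)
φ3=240.0°: virtual centre (-0.1300, -0.2252, 0.0000), radius l
|centre ₂|²−|centre ₁|² = 0.0056;  |centre ₃|²−|centre ₁|² = 0.0114
linear system: -0.6905x+0.4190y = 0.0056−0.0385z; -0.7086x+-0.4503y = 0.0114−0.1532z
det = 0.6078;  x = -0.0121+0.1341z,  y = -0.0064+0.1292z
sphere 1 gives Az²+Bz+C=0 with A=1.0347, B=0.0882, C=-0.0982;  B²−4AC=0.4143;  roots -0.3537, 0.2685;  negative root z = -0.3537
x = -0.0595, y = -0.0521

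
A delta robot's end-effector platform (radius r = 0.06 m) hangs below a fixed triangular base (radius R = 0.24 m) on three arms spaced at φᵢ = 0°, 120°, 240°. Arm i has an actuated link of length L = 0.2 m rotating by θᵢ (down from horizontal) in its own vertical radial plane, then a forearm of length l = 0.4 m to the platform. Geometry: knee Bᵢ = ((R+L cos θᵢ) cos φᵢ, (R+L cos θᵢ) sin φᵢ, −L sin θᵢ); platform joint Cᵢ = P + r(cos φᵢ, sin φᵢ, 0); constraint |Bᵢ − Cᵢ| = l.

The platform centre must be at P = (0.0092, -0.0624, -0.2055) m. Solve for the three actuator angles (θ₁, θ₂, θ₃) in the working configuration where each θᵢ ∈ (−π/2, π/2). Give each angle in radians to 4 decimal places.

arm 1 (φ=0.0°): x'=0.0092, y'=-0.0624
  A=0.1708, B=-0.2055, C=(l²−L²−A²−y'²−z²)/(2L)=0.1118
  θ1 = atan2(B,A) + arccos(C/0.2672) = 0.2619
φ2=120.0° → target in arm frame (-0.0586, 0.0232)
  e−x'=0.2386;  (l²−L²−(e−x')²−y'²−z²)/2L = 0.0507
  √(A²+B²)=0.3149;  θ2 = -0.7109+1.4091 ≈ 0.6982
rotate P by −φ3: (0.0494, 0.0392, -0.2055)
  A cos θ + B sin θ = C:  0.1306·cos θ + -0.2055·sin θ = 0.1480
  γ=atan2(-0.2055,0.1306)=-1.0048;  ψ=arccos(0.6078)=0.9175;  θ3=γ+ψ≈-0.0873

θ₁ = 0.2619, θ₂ = 0.6982, θ₃ = -0.0873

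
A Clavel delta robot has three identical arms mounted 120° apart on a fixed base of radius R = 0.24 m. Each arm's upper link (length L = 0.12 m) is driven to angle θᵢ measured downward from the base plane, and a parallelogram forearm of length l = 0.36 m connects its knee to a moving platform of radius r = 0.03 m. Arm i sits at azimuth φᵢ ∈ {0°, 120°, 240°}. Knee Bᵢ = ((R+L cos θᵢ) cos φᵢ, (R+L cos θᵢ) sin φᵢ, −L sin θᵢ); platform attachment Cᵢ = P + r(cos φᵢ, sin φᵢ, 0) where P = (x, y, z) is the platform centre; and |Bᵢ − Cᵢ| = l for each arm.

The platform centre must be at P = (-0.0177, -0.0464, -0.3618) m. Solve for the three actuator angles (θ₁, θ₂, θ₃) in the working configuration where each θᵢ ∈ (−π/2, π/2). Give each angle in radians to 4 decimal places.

θ₁ = 1.3086, θ₂ = 1.3959, θ₃ = 0.8725

rotate P by −φ1: (-0.0177, -0.0464, -0.3618)
  e−x'=0.2277;  (l²−L²−(e−x')²−y'²−z²)/2L = -0.2904
  √(A²+B²)=0.4275;  θ1 = -1.0091+2.3177 ≈ 1.3086
arm 2 (φ=120.0°): x'=-0.0313, y'=0.0385
  A=0.2413, B=-0.3618, C=(l²−L²−A²−y'²−z²)/(2L)=-0.3143
  √(A²+B²)=0.4349;  θ2 = -0.9825+2.3784 ≈ 1.3959
arm 3 (φ=240.0°): x'=0.0490, y'=0.0079
  e−x'=0.1610;  (l²−L²−(e−x')²−y'²−z²)/2L = -0.1736
  √(A²+B²)=0.3960;  θ3 = -1.1522+2.0247 ≈ 0.8725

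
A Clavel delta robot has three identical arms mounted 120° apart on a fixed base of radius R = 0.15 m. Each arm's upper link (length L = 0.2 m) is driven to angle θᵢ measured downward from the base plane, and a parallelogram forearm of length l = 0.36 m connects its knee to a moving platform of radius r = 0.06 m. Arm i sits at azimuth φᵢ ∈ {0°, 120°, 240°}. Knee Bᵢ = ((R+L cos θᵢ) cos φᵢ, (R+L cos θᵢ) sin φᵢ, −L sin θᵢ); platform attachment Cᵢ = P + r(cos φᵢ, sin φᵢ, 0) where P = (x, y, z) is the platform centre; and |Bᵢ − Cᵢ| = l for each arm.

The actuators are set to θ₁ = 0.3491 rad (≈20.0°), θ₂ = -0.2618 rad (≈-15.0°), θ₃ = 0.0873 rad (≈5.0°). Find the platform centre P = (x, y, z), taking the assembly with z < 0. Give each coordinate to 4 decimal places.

(-0.0468, 0.0300, -0.2208)

φ1=0.0°: virtual centre (0.2779, 0.0000, -0.0684), radius l
centre 2 = (0.2832·cos120.0°, 0.2832·sin120.0°, 0.0518) = (-0.1416, 0.2452, 0.0518)
arm 3 at φ=240.0°: (R−r)+L cos θ3 = 0.2892;  centre 3 = (-0.1446, -0.2505, -0.0174)
subtract pairs → two planes through P
linear system: -0.8391x+0.4905y = 0.0009−0.2403z; -0.8451x+-0.5010y = 0.0020−0.1019z
Cramer: x(z) = -0.0018+0.2041z;  y(z) = -0.0011-0.1408z
sphere 1 gives Az²+Bz+C=0 with A=1.0615, B=0.0229, C=-0.0467;  B²−4AC=0.1988;  roots -0.2208, 0.1992;  negative root z = -0.2208
x = -0.0468, y = 0.0300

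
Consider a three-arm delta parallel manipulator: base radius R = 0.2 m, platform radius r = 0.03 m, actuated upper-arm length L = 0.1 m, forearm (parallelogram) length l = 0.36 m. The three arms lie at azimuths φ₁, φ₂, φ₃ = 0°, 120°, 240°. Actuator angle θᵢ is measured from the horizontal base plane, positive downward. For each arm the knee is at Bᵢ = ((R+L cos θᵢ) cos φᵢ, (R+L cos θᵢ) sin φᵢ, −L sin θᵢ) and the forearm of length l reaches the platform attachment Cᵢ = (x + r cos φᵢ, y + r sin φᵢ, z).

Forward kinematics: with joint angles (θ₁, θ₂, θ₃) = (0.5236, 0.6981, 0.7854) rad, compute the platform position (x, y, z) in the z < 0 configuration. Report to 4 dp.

arm 1 at φ=0.0°: e+L cos θ1 = 0.2566;  S1 = (0.2566, 0.0000, -0.0500)
S2 = (0.2466·cos120.0°, 0.2466·sin120.0°, -0.0643) = (-0.1233, 0.2136, -0.0643)
φ3=240.0°: virtual centre (-0.1204, -0.2085, -0.0707), radius l
subtract pairs → two planes through P
[-0.7598 0.4271 -0.0286]·P = -0.0034;  [-0.7539 -0.4169 -0.0414]·P = -0.0054
Cramer: x(z) = 0.0058-0.0463z;  y(z) = 0.0024-0.0156z
quadratic in z: (1.0024)z²+(0.1232)z+(-0.0642)=0, √Δ=0.5221 → z ∈ {-0.3219, 0.1990}; z = -0.3219 (taking z<0)
x = 0.0207, y = 0.0074

(0.0207, 0.0074, -0.3219)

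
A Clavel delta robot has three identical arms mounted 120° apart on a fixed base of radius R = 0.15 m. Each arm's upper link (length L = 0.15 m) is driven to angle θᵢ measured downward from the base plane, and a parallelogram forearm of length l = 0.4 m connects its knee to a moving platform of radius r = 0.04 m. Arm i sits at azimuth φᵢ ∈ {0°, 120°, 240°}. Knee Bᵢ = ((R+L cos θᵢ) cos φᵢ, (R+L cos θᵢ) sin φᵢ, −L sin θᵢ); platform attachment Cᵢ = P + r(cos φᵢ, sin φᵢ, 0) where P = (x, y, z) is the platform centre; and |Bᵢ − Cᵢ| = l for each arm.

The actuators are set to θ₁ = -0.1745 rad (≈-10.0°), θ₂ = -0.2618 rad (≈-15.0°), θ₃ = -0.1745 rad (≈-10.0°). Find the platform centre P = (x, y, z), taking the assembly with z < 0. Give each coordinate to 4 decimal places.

centre 1 = (0.2577·cos0.0°, 0.2577·sin0.0°, 0.0260) = (0.2577, 0.0000, 0.0260)
φ2=120.0°: virtual centre (-0.1274, 0.2207, 0.0388), radius l
φ3=240.0°: virtual centre (-0.1289, -0.2232, 0.0260), radius l
|centre ₂|²−|centre ₁|² = -0.0006;  |centre ₃|²−|centre ₁|² = 0.0000
linear system: -0.7703x+0.4415y = -0.0006−0.0256z; -0.7732x+-0.4464y = 0.0000−0.0000z
Cramer: x(z) = 0.0004+0.0167z;  y(z) = -0.0007-0.0288z
quadratic in z: (1.0011)z²+(-0.0606)z+(-0.0931)=0, √Δ=0.6136 → z ∈ {-0.2762, 0.3367}; z = -0.2762 (taking z<0)
x = -0.0042, y = 0.0073

(-0.0042, 0.0073, -0.2762)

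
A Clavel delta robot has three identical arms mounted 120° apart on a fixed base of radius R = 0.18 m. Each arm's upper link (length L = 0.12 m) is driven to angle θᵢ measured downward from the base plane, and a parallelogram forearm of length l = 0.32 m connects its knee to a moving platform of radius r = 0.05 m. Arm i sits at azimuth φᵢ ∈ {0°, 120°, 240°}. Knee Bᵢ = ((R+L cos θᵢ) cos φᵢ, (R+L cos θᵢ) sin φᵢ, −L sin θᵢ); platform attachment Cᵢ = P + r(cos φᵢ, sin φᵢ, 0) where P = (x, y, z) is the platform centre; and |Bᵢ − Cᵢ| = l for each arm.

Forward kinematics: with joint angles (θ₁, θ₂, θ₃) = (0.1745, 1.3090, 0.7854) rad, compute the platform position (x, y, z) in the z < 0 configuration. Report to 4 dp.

arm 1 at φ=0.0°: (R−r)+L cos θ1 = 0.2482;  S1 = (0.2482, 0.0000, -0.0208)
φ2=120.0°: virtual centre (-0.0805, 0.1395, -0.1159), radius l
φ3=240.0°: virtual centre (-0.1074, -0.1861, -0.0849), radius l
subtract pairs → two planes through P
[-0.6574 0.2790 -0.1902]·P = -0.0227;  [-0.7112 -0.3721 -0.1280]·P = -0.0087
det = 0.4430;  x = 0.0245+-0.2403z,  y = -0.0235+0.1153z
quadratic in z: (1.0710)z²+(0.1438)z+(-0.0514)=0, √Δ=0.4907 → z ∈ {-0.2962, 0.1619}; z = -0.2962 (taking z<0)
x = 0.0957, y = -0.0576

(0.0957, -0.0576, -0.2962)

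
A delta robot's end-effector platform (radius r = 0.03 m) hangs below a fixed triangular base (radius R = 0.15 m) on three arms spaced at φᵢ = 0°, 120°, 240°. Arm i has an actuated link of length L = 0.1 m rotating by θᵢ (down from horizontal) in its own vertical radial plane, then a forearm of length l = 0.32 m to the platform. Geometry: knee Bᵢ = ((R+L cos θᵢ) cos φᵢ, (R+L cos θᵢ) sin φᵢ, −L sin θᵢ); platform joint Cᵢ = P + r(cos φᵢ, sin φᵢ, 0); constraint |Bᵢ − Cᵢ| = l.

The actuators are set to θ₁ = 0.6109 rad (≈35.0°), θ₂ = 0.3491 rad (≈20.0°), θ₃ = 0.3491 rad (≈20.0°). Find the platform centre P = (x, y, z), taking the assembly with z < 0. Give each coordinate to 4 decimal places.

arm 1 at φ=0.0°: e+L cos θ1 = 0.2019;  centre 1 = (0.2019, 0.0000, -0.0574)
centre 2 = (0.2140·cos120.0°, 0.2140·sin120.0°, -0.0342) = (-0.1070, 0.1853, -0.0342)
centre 3 = (0.2140·cos240.0°, 0.2140·sin240.0°, -0.0342) = (-0.1070, -0.1853, -0.0342)
|centre ₂|²−|centre ₁|² = 0.0029;  |centre ₃|²−|centre ₁|² = 0.0029
plane₁₂: -0.6178x+0.3706y+0.0463z = 0.0029
Cramer: x(z) = -0.0047+0.0750z;  y(z) = 0.0000-0.0000z
sphere 1 gives Az²+Bz+C=0 with A=1.0056, B=0.0837, C=-0.0564;  B²−4AC=0.2340;  roots -0.2822, 0.1989;  negative root z = -0.2822
x = -0.0258, y = 0.0000

(-0.0258, 0.0000, -0.2822)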